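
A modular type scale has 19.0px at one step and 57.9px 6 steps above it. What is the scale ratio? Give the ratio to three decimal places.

r⁶ = 57.9 / 19.0, so r = (57.9/19.0)^(1/6).
r = 3.0474^(1/6) ≈ 1.2041

1.204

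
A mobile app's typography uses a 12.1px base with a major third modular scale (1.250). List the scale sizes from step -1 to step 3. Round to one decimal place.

9.7px, 12.1px, 15.1px, 18.9px, 23.6px

Step -1: 12.1 ÷ 1.250 = 9.7
Step 0: 12.1px
Step 1: 12.1 × 1.250 = 15.1
Step 2: 12.1 × 1.250² = 18.9
Step 3: 12.1 × 1.250³ = 23.6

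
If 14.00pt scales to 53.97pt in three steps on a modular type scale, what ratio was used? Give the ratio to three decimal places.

The ratio satisfies 14.00 × r³ = 53.97, so r = (53.97 / 14.00)^(1/3).
r = 3.8550^(1/3) ≈ 1.5680

1.568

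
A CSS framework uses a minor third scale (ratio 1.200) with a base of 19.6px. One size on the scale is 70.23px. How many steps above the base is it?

7

1.200ⁿ = 70.23 / 19.6 = 3.5832
n = ln(3.5832) / ln(1.200) = 1.2762 / 0.1823 ≈ 7.00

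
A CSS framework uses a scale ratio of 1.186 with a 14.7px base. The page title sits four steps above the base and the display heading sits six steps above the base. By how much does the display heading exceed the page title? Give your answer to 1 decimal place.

11.8px

Step 4: 14.7 × 1.186⁴ = 29.084px
Step 6: 14.7 × 1.186⁶ = 40.910px
Difference: 40.910 − 29.084 = 11.826px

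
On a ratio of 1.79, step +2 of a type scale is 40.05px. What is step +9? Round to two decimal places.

2358.16px

40.05 × 1.79⁷ = 40.05 × 58.88046 ≈ 2358.163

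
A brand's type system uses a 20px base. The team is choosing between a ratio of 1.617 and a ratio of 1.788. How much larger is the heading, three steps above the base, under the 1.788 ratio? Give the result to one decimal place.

At 1.617: 20.0 × 1.617³ = 84.559px
At 1.788: 20.0 × 1.788³ = 114.323px
Difference: 114.323 − 84.559 = 29.764px

29.8px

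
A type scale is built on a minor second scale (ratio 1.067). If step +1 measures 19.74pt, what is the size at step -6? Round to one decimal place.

12.5pt

The gap is -6 − (1) = -7 steps, so the factor is 1.067^-7.
19.74 ÷ 1.067⁷ = 19.74 ÷ 1.57453 ≈ 12.537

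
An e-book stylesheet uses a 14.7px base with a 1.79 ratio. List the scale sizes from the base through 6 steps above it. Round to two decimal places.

14.70px, 26.31px, 47.10px, 84.31px, 150.91px, 270.14px, 483.54px

Step 0: 14.7px
Step 1: 14.7 × 1.79 = 26.31
Step 2: 14.7 × 1.79² = 47.10
Step 3: 14.7 × 1.79³ = 84.31
Step 4: 14.7 × 1.79⁴ = 150.91
Step 5: 14.7 × 1.79⁵ = 270.14
Step 6: 14.7 × 1.79⁶ = 483.54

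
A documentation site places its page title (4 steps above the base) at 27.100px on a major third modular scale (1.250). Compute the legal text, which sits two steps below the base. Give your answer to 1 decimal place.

The gap is -2 − (4) = -6 steps, so the factor is 1.250^-6.
27.100 ÷ 1.250⁶ = 27.100 ÷ 3.81470 ≈ 7.104

7.1px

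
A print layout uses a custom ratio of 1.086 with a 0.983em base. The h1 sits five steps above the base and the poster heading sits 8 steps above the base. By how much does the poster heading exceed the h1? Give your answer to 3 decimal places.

Step 5: 0.983 × 1.086⁵ = 1.48492em
Step 8: 0.983 × 1.086⁸ = 1.90192em
Difference: 1.90192 − 1.48492 = 0.41700em

0.417em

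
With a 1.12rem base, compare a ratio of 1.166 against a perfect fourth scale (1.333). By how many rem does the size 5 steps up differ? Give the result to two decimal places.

2.30rem

At 1.166: 1.12 × 1.166⁵ = 2.4139rem
Perfect fourth: 1.12 × 1.333⁵ = 4.7138rem
Difference: 4.7138 − 2.4139 = 2.2999rem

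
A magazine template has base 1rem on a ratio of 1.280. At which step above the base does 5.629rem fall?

1.280ⁿ = 5.629 / 1 = 5.6290
n = ln(5.6290) / ln(1.280) = 1.7279 / 0.2469 ≈ 7.00

7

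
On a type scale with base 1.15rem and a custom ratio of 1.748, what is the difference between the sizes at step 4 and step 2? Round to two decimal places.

Step 2: 1.15 × 1.748² = 3.5138rem
Step 4: 1.15 × 1.748⁴ = 10.7365rem
Difference: 10.7365 − 3.5138 = 7.2227rem

7.22rem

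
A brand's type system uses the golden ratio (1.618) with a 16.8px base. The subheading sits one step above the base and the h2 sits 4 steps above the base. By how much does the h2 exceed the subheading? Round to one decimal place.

Step 1: 16.8 × 1.618 = 27.182px
Step 4: 16.8 × 1.618⁴ = 115.139px
Difference: 115.139 − 27.182 = 87.957px

88.0px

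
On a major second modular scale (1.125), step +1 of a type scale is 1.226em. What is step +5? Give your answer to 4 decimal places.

1.9638em

1.226 × 1.125⁴ = 1.226 × 1.60181 ≈ 1.9638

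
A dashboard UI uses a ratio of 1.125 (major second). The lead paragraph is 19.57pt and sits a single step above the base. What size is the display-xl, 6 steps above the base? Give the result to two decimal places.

35.27pt

Moving from step +1 to step +6 is 5 steps up, so multiply by r⁵.
19.57 × 1.125⁵ = 19.57 × 1.80203 ≈ 35.266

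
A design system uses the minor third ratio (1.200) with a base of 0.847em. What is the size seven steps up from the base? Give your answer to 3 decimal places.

3.035em

A modular type scale is a geometric sequence: sizeₙ = base × rⁿ.
0.847 × 1.200⁷ = 0.847 × 3.58318 ≈ 3.035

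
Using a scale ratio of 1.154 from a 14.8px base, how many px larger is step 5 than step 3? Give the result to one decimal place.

Step 3: 14.8 × 1.154³ = 22.745px
Step 5: 14.8 × 1.154⁵ = 30.289px
Difference: 30.289 − 22.745 = 7.544px

7.5px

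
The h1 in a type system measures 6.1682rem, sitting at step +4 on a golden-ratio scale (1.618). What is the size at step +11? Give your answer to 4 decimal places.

179.0639rem

6.1682 × 1.618⁷ = 6.1682 × 29.03017 ≈ 179.0639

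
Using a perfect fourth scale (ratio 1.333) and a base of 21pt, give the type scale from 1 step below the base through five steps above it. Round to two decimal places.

15.75pt, 21.00pt, 27.99pt, 37.31pt, 49.74pt, 66.30pt, 88.38pt

Step -1: 21.0 ÷ 1.333 = 15.75
Step 0: 21pt
Step 1: 21.0 × 1.333 = 27.99
Step 2: 21.0 × 1.333² = 37.31
Step 3: 21.0 × 1.333³ = 49.74
Step 4: 21.0 × 1.333⁴ = 66.30
Step 5: 21.0 × 1.333⁵ = 88.38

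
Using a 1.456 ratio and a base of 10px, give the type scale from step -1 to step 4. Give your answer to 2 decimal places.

6.87px, 10.00px, 14.56px, 21.20px, 30.87px, 44.94px

Step -1: 10.0 ÷ 1.456 = 6.87
Step 0: 10px
Step 1: 10.0 × 1.456 = 14.56
Step 2: 10.0 × 1.456² = 21.20
Step 3: 10.0 × 1.456³ = 30.87
Step 4: 10.0 × 1.456⁴ = 44.94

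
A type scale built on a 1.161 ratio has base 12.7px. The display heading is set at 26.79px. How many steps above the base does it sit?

1.161ⁿ = 26.79 / 12.7 = 2.1094
n = ln(2.1094) / ln(1.161) = 0.7464 / 0.1493 ≈ 5.00

5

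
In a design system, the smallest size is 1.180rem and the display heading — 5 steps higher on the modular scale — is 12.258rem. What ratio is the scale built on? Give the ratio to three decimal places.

r⁵ = 12.258 / 1.180, so r = (12.258/1.180)^(1/5).
r = 10.3881^(1/5) ≈ 1.5970

1.597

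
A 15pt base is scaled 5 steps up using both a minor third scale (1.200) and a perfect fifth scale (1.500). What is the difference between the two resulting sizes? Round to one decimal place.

76.6pt

Minor third: 15.0 × 1.200⁵ = 37.325pt
Perfect fifth: 15.0 × 1.500⁵ = 113.906pt
Difference: 113.906 − 37.325 = 76.581pt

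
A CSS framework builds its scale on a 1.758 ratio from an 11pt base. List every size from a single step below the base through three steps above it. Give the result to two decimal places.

Step -1: 11.0 ÷ 1.758 = 6.26
Step 0: 11pt
Step 1: 11.0 × 1.758 = 19.34
Step 2: 11.0 × 1.758² = 34.00
Step 3: 11.0 × 1.758³ = 59.77

6.26pt, 11.00pt, 19.34pt, 34.00pt, 59.77pt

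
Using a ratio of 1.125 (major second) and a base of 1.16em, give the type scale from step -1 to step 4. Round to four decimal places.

1.0311em, 1.1600em, 1.3050em, 1.4681em, 1.6516em, 1.8581em

Step -1: 1.16 ÷ 1.125 = 1.0311
Step 0: 1.16em
Step 1: 1.16 × 1.125 = 1.3050
Step 2: 1.16 × 1.125² = 1.4681
Step 3: 1.16 × 1.125³ = 1.6516
Step 4: 1.16 × 1.125⁴ = 1.8581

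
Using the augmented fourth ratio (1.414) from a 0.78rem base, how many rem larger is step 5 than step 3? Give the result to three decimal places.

Step 3: 0.78 × 1.414³ = 2.20517rem
Step 5: 0.78 × 1.414⁵ = 4.40902rem
Difference: 4.40902 − 2.20517 = 2.20385rem

2.204rem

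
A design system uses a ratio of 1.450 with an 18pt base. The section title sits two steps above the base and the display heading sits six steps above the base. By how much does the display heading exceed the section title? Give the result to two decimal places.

Step 2: 18.0 × 1.450² = 37.8450pt
Step 6: 18.0 × 1.450⁶ = 167.2941pt
Difference: 167.2941 − 37.8450 = 129.4491pt

129.45pt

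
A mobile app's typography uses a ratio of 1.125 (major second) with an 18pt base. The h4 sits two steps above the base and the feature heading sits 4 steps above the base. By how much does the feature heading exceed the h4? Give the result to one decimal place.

6.1pt

Step 2: 18.0 × 1.125² = 22.781pt
Step 4: 18.0 × 1.125⁴ = 28.833pt
Difference: 28.833 − 22.781 = 6.052pt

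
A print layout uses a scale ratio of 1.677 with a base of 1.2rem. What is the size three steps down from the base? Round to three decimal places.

0.254rem

1.2 ÷ 1.677³ = 1.2 ÷ 4.71628 ≈ 0.254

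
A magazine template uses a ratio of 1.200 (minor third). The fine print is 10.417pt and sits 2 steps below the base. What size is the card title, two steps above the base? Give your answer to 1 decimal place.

Moving from step -2 to step +2 is 4 steps up, so multiply by r⁴.
10.417 × 1.200⁴ = 10.417 × 2.07360 ≈ 21.601

21.6pt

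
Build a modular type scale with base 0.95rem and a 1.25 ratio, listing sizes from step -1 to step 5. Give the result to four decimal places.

0.7600rem, 0.9500rem, 1.1875rem, 1.4844rem, 1.8555rem, 2.3193rem, 2.8992rem

Step -1: 0.95 ÷ 1.25 = 0.7600
Step 0: 0.95rem
Step 1: 0.95 × 1.25 = 1.1875
Step 2: 0.95 × 1.25² = 1.4844
Step 3: 0.95 × 1.25³ = 1.8555
Step 4: 0.95 × 1.25⁴ = 2.3193
Step 5: 0.95 × 1.25⁵ = 2.8992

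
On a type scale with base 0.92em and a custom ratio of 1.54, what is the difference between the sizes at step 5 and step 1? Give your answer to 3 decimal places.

Step 1: 0.92 × 1.54 = 1.41680em
Step 5: 0.92 × 1.54⁵ = 7.96877em
Difference: 7.96877 − 1.41680 = 6.55197em

6.552em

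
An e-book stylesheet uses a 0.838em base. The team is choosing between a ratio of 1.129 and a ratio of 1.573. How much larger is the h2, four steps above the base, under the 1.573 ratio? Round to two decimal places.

3.77em

At 1.129: 0.838 × 1.129⁴ = 1.3615em
At 1.573: 0.838 × 1.573⁴ = 5.1305em
Difference: 5.1305 − 1.3615 = 3.7690em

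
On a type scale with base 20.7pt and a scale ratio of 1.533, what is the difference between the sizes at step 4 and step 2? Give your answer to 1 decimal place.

Step 2: 20.7 × 1.533² = 48.647pt
Step 4: 20.7 × 1.533⁴ = 114.324pt
Difference: 114.324 − 48.647 = 65.677pt

65.7pt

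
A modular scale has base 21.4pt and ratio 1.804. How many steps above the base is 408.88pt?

5

1.804ⁿ = 408.88 / 21.4 = 19.1065
n = ln(19.1065) / ln(1.804) = 2.9500 / 0.5900 ≈ 5.00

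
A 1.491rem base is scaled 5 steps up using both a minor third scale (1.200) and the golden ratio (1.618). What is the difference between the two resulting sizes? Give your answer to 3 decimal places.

Minor third: 1.491 × 1.200⁵ = 3.71009rem
Golden ratio: 1.491 × 1.618⁵ = 16.53371rem
Difference: 16.53371 − 3.71009 = 12.82362rem

12.824rem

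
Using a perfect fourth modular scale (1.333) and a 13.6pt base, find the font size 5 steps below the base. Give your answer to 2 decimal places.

3.23pt

Every step multiplies by the scale ratio.
13.6 ÷ 1.333⁵ = 13.6 ÷ 4.20873 ≈ 3.23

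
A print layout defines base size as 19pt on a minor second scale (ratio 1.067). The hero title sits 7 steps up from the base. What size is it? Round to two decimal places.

A modular type scale is a geometric sequence: sizeₙ = base × rⁿ.
19.0 × 1.067⁷ = 19.0 × 1.57453 ≈ 29.92

29.92pt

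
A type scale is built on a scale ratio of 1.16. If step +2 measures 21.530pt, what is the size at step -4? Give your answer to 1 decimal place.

8.8pt

21.530 ÷ 1.16⁶ = 21.530 ÷ 2.43640 ≈ 8.837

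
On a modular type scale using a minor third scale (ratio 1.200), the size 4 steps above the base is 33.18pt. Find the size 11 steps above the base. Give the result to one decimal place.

118.9pt

33.18 × 1.200⁷ = 33.18 × 3.58318 ≈ 118.890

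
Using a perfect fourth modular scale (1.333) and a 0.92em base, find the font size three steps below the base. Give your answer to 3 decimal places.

Each step on a modular scale multiplies by the ratio, so the size n steps from the base is base × ratioⁿ.
0.92 ÷ 1.333³ = 0.92 ÷ 2.36859 ≈ 0.388

0.388em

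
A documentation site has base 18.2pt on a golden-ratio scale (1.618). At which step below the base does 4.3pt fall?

1.618ⁿ = 18.2 / 4.3 = 4.2326
n = ln(4.2326) / ln(1.618) = 1.4428 / 0.4812 ≈ 3.00

3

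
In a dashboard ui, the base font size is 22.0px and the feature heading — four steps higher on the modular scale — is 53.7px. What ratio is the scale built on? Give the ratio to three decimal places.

The ratio satisfies 22.0 × r⁴ = 53.7, so r = (53.7 / 22.0)^(1/4).
r = 2.4409^(1/4) ≈ 1.2499

1.250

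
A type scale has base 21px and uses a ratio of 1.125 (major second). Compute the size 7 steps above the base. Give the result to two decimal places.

47.89px

Each step on a modular scale multiplies by the ratio, so the size n steps from the base is base × ratioⁿ.
21.0 × 1.125⁷ = 21.0 × 2.28070 ≈ 47.89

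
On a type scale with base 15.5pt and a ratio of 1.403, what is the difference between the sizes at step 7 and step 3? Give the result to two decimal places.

123.05pt

Step 3: 15.5 × 1.403³ = 42.8060pt
Step 7: 15.5 × 1.403⁷ = 165.8576pt
Difference: 165.8576 − 42.8060 = 123.0516pt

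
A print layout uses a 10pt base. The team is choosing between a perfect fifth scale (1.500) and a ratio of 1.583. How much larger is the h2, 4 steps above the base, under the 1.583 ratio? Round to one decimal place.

Perfect fifth: 10.0 × 1.500⁴ = 50.625pt
At 1.583: 10.0 × 1.583⁴ = 62.795pt
Difference: 62.795 − 50.625 = 12.170pt

12.2pt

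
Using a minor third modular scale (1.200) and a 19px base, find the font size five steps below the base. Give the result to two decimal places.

7.64px

Each step on a modular scale multiplies by the ratio, so the size n steps from the base is base × ratioⁿ.
19.0 ÷ 1.200⁵ = 19.0 ÷ 2.48832 ≈ 7.64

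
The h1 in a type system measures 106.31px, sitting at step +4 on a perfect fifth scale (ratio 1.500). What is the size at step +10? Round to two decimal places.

1210.94px

106.31 × 1.500⁶ = 106.31 × 11.39062 ≈ 1210.937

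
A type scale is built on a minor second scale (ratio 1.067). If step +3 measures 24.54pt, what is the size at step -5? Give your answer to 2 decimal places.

Moving from step +3 to step -5 is 8 steps down, so divide by r⁸.
24.54 ÷ 1.067⁸ = 24.54 ÷ 1.68002 ≈ 14.607

14.61pt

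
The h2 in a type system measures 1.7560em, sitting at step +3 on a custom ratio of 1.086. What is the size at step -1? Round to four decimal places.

1.2624em

Moving from step +3 to step -1 is 4 steps down, so divide by r⁴.
1.7560 ÷ 1.086⁴ = 1.7560 ÷ 1.39097 ≈ 1.2624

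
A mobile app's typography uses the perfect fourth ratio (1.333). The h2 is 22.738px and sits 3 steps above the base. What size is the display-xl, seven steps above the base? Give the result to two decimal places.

71.79px

22.738 × 1.333⁴ = 22.738 × 3.15733 ≈ 71.791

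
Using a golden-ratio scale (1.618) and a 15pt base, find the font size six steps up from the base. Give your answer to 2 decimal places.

269.13pt

A modular type scale is a geometric sequence: sizeₙ = base × rⁿ.
15.0 × 1.618⁶ = 15.0 × 17.94201 ≈ 269.13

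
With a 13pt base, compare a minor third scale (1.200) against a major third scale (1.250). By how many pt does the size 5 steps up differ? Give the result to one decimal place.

7.3pt

Minor third: 13.0 × 1.200⁵ = 32.348pt
Major third: 13.0 × 1.250⁵ = 39.673pt
Difference: 39.673 − 32.348 = 7.325pt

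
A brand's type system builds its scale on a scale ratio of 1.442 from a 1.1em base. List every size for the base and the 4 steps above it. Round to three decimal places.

1.100em, 1.586em, 2.287em, 3.298em, 4.756em

Step 0: 1.1em
Step 1: 1.1 × 1.442 = 1.586
Step 2: 1.1 × 1.442² = 2.287
Step 3: 1.1 × 1.442³ = 3.298
Step 4: 1.1 × 1.442⁴ = 4.756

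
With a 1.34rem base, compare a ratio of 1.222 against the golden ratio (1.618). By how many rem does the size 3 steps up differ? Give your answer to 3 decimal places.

At 1.222: 1.34 × 1.222³ = 2.44522rem
Golden ratio: 1.34 × 1.618³ = 5.67597rem
Difference: 5.67597 − 2.44522 = 3.23075rem

3.231rem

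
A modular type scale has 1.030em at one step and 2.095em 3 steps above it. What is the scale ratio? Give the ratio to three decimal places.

1.267

The ratio satisfies 1.030 × r³ = 2.095, so r = (2.095 / 1.030)^(1/3).
r = 2.0340^(1/3) ≈ 1.2670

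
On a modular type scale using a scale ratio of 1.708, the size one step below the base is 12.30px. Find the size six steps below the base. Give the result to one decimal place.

12.30 ÷ 1.708⁵ = 12.30 ÷ 14.53581 ≈ 0.846

0.8px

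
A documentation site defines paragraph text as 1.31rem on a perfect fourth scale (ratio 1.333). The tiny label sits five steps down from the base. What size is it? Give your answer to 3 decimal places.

Every step multiplies by the scale ratio.
1.31 ÷ 1.333⁵ = 1.31 ÷ 4.20873 ≈ 0.311

0.311rem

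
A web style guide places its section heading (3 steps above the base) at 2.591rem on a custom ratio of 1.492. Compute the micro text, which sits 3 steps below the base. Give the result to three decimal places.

0.235rem

2.591 ÷ 1.492⁶ = 2.591 ÷ 11.03095 ≈ 0.235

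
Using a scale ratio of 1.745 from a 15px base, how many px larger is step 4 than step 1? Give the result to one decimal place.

Step 1: 15.0 × 1.745 = 26.175px
Step 4: 15.0 × 1.745⁴ = 139.083px
Difference: 139.083 − 26.175 = 112.908px

112.9px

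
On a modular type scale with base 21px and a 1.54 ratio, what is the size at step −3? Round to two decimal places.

5.75px

Every step multiplies by the scale ratio.
21.0 ÷ 1.54³ = 21.0 ÷ 3.65226 ≈ 5.75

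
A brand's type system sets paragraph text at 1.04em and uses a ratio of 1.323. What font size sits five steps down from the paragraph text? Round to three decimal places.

0.257em

1.04 ÷ 1.323⁵ = 1.04 ÷ 4.05321 ≈ 0.257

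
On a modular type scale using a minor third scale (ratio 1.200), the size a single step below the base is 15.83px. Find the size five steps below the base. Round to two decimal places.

The gap is -5 − (-1) = -4 steps, so the factor is 1.200^-4.
15.83 ÷ 1.200⁴ = 15.83 ÷ 2.07360 ≈ 7.634

7.63px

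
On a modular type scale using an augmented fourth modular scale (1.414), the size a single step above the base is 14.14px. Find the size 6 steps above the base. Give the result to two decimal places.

79.93px

14.14 × 1.414⁵ = 14.14 × 5.65258 ≈ 79.928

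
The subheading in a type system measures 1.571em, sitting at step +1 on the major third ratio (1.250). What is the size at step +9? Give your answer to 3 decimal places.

1.571 × 1.250⁸ = 1.571 × 5.96046 ≈ 9.364

9.364em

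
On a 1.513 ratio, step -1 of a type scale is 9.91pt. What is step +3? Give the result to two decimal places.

51.93pt

The gap is 3 − (-1) = 4 steps, so the factor is 1.513^4.
9.91 × 1.513⁴ = 9.91 × 5.24029 ≈ 51.931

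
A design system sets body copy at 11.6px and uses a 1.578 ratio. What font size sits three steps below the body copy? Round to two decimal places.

2.95px

11.6 ÷ 1.578³ = 11.6 ÷ 3.92935 ≈ 2.95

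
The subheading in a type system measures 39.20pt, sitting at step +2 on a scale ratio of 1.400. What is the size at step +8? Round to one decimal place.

295.2pt

39.20 × 1.400⁶ = 39.20 × 7.52954 ≈ 295.158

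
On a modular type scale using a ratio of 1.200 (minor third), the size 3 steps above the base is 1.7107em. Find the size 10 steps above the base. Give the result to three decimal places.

Moving from step +3 to step +10 is 7 steps up, so multiply by r⁷.
1.7107 × 1.200⁷ = 1.7107 × 3.58318 ≈ 6.130

6.130em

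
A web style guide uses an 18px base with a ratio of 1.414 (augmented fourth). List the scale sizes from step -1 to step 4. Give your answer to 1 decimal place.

12.7px, 18.0px, 25.5px, 36.0px, 50.9px, 72.0px

Step -1: 18.0 ÷ 1.414 = 12.7
Step 0: 18px
Step 1: 18.0 × 1.414 = 25.5
Step 2: 18.0 × 1.414² = 36.0
Step 3: 18.0 × 1.414³ = 50.9
Step 4: 18.0 × 1.414⁴ = 72.0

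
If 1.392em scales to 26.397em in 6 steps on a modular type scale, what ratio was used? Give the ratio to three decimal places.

The ratio satisfies 1.392 × r⁶ = 26.397, so r = (26.397 / 1.392)^(1/6).
r = 18.9634^(1/6) ≈ 1.6330

1.633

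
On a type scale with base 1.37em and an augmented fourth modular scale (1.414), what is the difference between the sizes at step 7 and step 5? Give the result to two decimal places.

7.74em

Step 5: 1.37 × 1.414⁵ = 7.7440em
Step 7: 1.37 × 1.414⁷ = 15.4834em
Difference: 15.4834 − 7.7440 = 7.7394em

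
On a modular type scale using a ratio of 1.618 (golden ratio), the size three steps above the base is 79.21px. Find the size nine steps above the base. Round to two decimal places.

1421.19px

79.21 × 1.618⁶ = 79.21 × 17.94201 ≈ 1421.187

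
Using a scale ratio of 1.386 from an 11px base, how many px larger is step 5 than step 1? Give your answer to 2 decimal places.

Step 1: 11.0 × 1.386 = 15.2460px
Step 5: 11.0 × 1.386⁵ = 56.2612px
Difference: 56.2612 − 15.2460 = 41.0152px

41.02px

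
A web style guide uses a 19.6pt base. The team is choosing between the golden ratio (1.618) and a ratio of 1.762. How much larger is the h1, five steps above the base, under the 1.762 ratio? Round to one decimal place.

115.5pt

Golden ratio: 19.6 × 1.618⁵ = 217.345pt
At 1.762: 19.6 × 1.762⁵ = 332.878pt
Difference: 332.878 − 217.345 = 115.533pt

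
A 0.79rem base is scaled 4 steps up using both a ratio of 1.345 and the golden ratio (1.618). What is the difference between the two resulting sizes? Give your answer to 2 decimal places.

At 1.345: 0.79 × 1.345⁴ = 2.5853rem
Golden ratio: 0.79 × 1.618⁴ = 5.4143rem
Difference: 5.4143 − 2.5853 = 2.8290rem

2.83rem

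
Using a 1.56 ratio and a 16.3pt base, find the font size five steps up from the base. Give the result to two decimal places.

A modular type scale is a geometric sequence: sizeₙ = base × rⁿ.
16.3 × 1.56⁵ = 16.3 × 9.23896 ≈ 150.60

150.60pt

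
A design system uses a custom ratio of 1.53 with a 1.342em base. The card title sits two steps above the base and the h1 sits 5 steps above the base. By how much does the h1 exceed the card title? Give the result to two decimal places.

8.11em

Step 2: 1.342 × 1.53² = 3.1415em
Step 5: 1.342 × 1.53⁵ = 11.2515em
Difference: 11.2515 − 3.1415 = 8.1100em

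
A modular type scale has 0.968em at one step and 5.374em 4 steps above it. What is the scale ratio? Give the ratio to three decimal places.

r⁴ = 5.374 / 0.968, so r = (5.374/0.968)^(1/4).
r = 5.5517^(1/4) ≈ 1.5350

1.535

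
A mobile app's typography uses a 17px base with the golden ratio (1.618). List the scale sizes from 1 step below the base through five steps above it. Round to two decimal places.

Step -1: 17.0 ÷ 1.618 = 10.51
Step 0: 17px
Step 1: 17.0 × 1.618 = 27.51
Step 2: 17.0 × 1.618² = 44.50
Step 3: 17.0 × 1.618³ = 72.01
Step 4: 17.0 × 1.618⁴ = 116.51
Step 5: 17.0 × 1.618⁵ = 188.51

10.51px, 17.00px, 27.51px, 44.50px, 72.01px, 116.51px, 188.51px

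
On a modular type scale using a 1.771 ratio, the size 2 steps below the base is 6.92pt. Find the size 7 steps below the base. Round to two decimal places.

0.40pt

Moving from step -2 to step -7 is 5 steps down, so divide by r⁵.
6.92 ÷ 1.771⁵ = 6.92 ÷ 17.42179 ≈ 0.397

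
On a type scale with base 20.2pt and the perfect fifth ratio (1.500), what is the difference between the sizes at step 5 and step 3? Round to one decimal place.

Step 3: 20.2 × 1.500³ = 68.175pt
Step 5: 20.2 × 1.500⁵ = 153.394pt
Difference: 153.394 − 68.175 = 85.219pt

85.2pt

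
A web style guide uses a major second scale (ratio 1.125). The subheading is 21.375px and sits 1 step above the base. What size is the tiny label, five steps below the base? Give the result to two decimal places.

The gap is -5 − (1) = -6 steps, so the factor is 1.125^-6.
21.375 ÷ 1.125⁶ = 21.375 ÷ 2.02729 ≈ 10.544

10.54px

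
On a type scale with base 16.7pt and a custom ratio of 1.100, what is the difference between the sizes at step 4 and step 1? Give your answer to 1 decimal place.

6.1pt

Step 1: 16.7 × 1.100 = 18.370pt
Step 4: 16.7 × 1.100⁴ = 24.450pt
Difference: 24.450 − 18.370 = 6.080pt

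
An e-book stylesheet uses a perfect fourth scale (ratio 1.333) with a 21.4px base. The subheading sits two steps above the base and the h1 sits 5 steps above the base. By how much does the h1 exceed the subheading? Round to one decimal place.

52.0px

Step 2: 21.4 × 1.333² = 38.025px
Step 5: 21.4 × 1.333⁵ = 90.067px
Difference: 90.067 − 38.025 = 52.042px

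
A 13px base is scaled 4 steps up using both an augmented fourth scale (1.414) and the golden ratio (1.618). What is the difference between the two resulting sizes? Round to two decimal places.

37.13px

Augmented fourth: 13.0 × 1.414⁴ = 51.9686px
Golden ratio: 13.0 × 1.618⁴ = 89.0958px
Difference: 89.0958 − 51.9686 = 37.1272px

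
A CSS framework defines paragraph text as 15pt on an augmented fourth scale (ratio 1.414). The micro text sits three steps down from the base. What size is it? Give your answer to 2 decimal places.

15.0 ÷ 1.414³ = 15.0 ÷ 2.82715 ≈ 5.31

5.31pt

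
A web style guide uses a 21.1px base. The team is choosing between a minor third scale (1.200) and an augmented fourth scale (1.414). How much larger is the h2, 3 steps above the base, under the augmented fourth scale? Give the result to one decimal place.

Minor third: 21.1 × 1.200³ = 36.461px
Augmented fourth: 21.1 × 1.414³ = 59.653px
Difference: 59.653 − 36.461 = 23.192px

23.2px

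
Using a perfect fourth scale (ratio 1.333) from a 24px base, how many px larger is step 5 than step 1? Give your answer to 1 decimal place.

69.0px

Step 1: 24.0 × 1.333 = 31.992px
Step 5: 24.0 × 1.333⁵ = 101.009px
Difference: 101.009 − 31.992 = 69.017px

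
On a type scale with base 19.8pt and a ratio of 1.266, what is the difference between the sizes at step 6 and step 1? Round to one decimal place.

Step 1: 19.8 × 1.266 = 25.067pt
Step 6: 19.8 × 1.266⁶ = 81.521pt
Difference: 81.521 − 25.067 = 56.454pt

56.5pt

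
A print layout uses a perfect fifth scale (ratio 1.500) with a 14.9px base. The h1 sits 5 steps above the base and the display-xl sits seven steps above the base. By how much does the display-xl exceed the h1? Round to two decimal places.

Step 5: 14.9 × 1.500⁵ = 113.1469px
Step 7: 14.9 × 1.500⁷ = 254.5805px
Difference: 254.5805 − 113.1469 = 141.4336px

141.43px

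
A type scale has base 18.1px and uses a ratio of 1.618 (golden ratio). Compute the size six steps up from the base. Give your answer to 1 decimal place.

324.8px

A modular type scale is a geometric sequence: sizeₙ = base × rⁿ.
18.1 × 1.618⁶ = 18.1 × 17.94201 ≈ 324.75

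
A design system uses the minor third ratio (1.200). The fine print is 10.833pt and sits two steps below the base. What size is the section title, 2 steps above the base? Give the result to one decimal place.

The gap is 2 − (-2) = 4 steps, so the factor is 1.200^4.
10.833 × 1.200⁴ = 10.833 × 2.07360 ≈ 22.463

22.5pt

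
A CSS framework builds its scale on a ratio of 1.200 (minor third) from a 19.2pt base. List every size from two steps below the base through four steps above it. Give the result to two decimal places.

Step -2: 19.2 ÷ 1.200² = 13.33
Step -1: 19.2 ÷ 1.200 = 16.00
Step 0: 19.2pt
Step 1: 19.2 × 1.200 = 23.04
Step 2: 19.2 × 1.200² = 27.65
Step 3: 19.2 × 1.200³ = 33.18
Step 4: 19.2 × 1.200⁴ = 39.81

13.33pt, 16.00pt, 19.20pt, 23.04pt, 27.65pt, 33.18pt, 39.81pt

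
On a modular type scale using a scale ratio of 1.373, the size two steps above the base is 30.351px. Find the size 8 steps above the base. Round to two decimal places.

203.33px

30.351 × 1.373⁶ = 30.351 × 6.69920 ≈ 203.328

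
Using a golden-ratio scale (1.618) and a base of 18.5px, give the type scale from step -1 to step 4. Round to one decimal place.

11.4px, 18.5px, 29.9px, 48.4px, 78.4px, 126.8px

Step -1: 18.5 ÷ 1.618 = 11.4
Step 0: 18.5px
Step 1: 18.5 × 1.618 = 29.9
Step 2: 18.5 × 1.618² = 48.4
Step 3: 18.5 × 1.618³ = 78.4
Step 4: 18.5 × 1.618⁴ = 126.8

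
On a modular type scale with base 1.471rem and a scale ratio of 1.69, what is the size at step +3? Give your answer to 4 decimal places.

A modular type scale is a geometric sequence: sizeₙ = base × rⁿ.
1.471 × 1.69³ = 1.471 × 4.82681 ≈ 7.1002

7.1002rem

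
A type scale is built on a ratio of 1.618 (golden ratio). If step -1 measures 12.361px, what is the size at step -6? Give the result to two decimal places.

12.361 ÷ 1.618⁵ = 12.361 ÷ 11.08901 ≈ 1.115

1.11px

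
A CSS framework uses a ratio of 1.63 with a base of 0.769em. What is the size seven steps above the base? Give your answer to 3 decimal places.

Each step on a modular scale multiplies by the ratio, so the size n steps from the base is base × ratioⁿ.
0.769 × 1.63⁷ = 0.769 × 30.57125 ≈ 23.509

23.509em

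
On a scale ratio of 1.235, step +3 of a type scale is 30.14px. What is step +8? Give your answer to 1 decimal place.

30.14 × 1.235⁵ = 30.14 × 2.87299 ≈ 86.592

86.6px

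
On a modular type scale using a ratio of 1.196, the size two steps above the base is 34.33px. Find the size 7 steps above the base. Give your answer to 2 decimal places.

34.33 × 1.196⁵ = 34.33 × 2.44712 ≈ 84.010

84.01px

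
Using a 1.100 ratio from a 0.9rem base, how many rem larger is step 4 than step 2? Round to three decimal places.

0.229rem

Step 2: 0.9 × 1.100² = 1.08900rem
Step 4: 0.9 × 1.100⁴ = 1.31769rem
Difference: 1.31769 − 1.08900 = 0.22869rem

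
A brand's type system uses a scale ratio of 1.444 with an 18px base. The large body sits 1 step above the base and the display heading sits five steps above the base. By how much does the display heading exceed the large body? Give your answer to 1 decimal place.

87.0px

Step 1: 18.0 × 1.444 = 25.992px
Step 5: 18.0 × 1.444⁵ = 113.008px
Difference: 113.008 − 25.992 = 87.016px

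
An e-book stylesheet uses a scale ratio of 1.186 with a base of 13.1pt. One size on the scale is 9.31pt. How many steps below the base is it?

2

1.186ⁿ = 13.1 / 9.31 = 1.4071
n = ln(1.4071) / ln(1.186) = 0.3415 / 0.1706 ≈ 2.00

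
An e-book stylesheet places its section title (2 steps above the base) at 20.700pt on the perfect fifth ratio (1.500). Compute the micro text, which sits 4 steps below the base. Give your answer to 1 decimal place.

20.700 ÷ 1.500⁶ = 20.700 ÷ 11.39062 ≈ 1.817

1.8pt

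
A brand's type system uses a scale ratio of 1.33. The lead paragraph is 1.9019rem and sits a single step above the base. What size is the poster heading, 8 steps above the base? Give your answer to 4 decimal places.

14.0007rem

1.9019 × 1.33⁷ = 1.9019 × 7.36142 ≈ 14.0007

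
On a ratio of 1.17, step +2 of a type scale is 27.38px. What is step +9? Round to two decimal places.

Moving from step +2 to step +9 is 7 steps up, so multiply by r⁷.
27.38 × 1.17⁷ = 27.38 × 3.00124 ≈ 82.174

82.17px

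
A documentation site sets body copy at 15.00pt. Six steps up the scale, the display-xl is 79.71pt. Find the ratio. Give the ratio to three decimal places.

1.321

The ratio satisfies 15.00 × r⁶ = 79.71, so r = (79.71 / 15.00)^(1/6).
r = 5.3140^(1/6) ≈ 1.3210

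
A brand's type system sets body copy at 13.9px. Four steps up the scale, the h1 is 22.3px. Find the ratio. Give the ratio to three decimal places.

1.125

r⁴ = 22.3 / 13.9, so r = (22.3/13.9)^(1/4).
r = 1.6043^(1/4) ≈ 1.1254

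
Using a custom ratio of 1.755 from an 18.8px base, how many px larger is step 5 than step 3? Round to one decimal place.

Step 3: 18.8 × 1.755³ = 101.622px
Step 5: 18.8 × 1.755⁵ = 312.999px
Difference: 312.999 − 101.622 = 211.377px

211.4px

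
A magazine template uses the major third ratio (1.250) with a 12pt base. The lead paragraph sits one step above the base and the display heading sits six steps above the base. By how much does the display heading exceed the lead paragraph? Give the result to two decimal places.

Step 1: 12.0 × 1.250 = 15.0000pt
Step 6: 12.0 × 1.250⁶ = 45.7764pt
Difference: 45.7764 − 15.0000 = 30.7764pt

30.78pt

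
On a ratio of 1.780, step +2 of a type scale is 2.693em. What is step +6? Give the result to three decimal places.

27.034em

2.693 × 1.780⁴ = 2.693 × 10.03876 ≈ 27.034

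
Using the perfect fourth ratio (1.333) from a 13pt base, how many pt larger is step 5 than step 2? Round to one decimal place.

31.6pt

Step 2: 13.0 × 1.333² = 23.100pt
Step 5: 13.0 × 1.333⁵ = 54.713pt
Difference: 54.713 − 23.100 = 31.613pt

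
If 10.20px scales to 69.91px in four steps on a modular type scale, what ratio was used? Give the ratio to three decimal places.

The ratio satisfies 10.20 × r⁴ = 69.91, so r = (69.91 / 10.20)^(1/4).
r = 6.8539^(1/4) ≈ 1.6180

1.618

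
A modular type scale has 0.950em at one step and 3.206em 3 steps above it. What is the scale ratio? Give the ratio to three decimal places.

The ratio satisfies 0.950 × r³ = 3.206, so r = (3.206 / 0.950)^(1/3).
r = 3.3747^(1/3) ≈ 1.5000

1.500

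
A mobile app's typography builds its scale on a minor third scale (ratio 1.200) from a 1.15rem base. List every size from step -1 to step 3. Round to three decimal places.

0.958rem, 1.150rem, 1.380rem, 1.656rem, 1.987rem

Step -1: 1.15 ÷ 1.200 = 0.958
Step 0: 1.15rem
Step 1: 1.15 × 1.200 = 1.380
Step 2: 1.15 × 1.200² = 1.656
Step 3: 1.15 × 1.200³ = 1.987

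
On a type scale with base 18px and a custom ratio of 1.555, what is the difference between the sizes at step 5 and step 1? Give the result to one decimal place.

135.7px

Step 1: 18.0 × 1.555 = 27.990px
Step 5: 18.0 × 1.555⁵ = 163.653px
Difference: 163.653 − 27.990 = 135.663px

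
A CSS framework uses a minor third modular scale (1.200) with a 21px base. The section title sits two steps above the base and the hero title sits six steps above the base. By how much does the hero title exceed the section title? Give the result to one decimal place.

32.5px

Step 2: 21.0 × 1.200² = 30.240px
Step 6: 21.0 × 1.200⁶ = 62.706px
Difference: 62.706 − 30.240 = 32.466px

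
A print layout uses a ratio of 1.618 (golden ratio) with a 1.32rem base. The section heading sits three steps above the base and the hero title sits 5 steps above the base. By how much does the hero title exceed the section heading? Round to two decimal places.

9.05rem

Step 3: 1.32 × 1.618³ = 5.5913rem
Step 5: 1.32 × 1.618⁵ = 14.6375rem
Difference: 14.6375 − 5.5913 = 9.0462rem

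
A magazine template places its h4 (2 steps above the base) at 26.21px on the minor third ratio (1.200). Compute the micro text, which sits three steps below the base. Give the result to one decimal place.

Moving from step +2 to step -3 is 5 steps down, so divide by r⁵.
26.21 ÷ 1.200⁵ = 26.21 ÷ 2.48832 ≈ 10.533

10.5px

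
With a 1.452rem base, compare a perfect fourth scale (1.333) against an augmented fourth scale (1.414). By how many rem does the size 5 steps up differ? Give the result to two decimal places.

Perfect fourth: 1.452 × 1.333⁵ = 6.1111rem
Augmented fourth: 1.452 × 1.414⁵ = 8.2076rem
Difference: 8.2076 − 6.1111 = 2.0965rem

2.10rem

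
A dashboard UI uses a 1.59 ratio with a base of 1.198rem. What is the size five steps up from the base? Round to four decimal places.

1.198 × 1.59⁵ = 1.198 × 10.16215 ≈ 12.1743

12.1743rem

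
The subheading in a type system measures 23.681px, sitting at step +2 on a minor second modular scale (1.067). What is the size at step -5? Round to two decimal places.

Moving from step +2 to step -5 is 7 steps down, so divide by r⁷.
23.681 ÷ 1.067⁷ = 23.681 ÷ 1.57453 ≈ 15.040

15.04px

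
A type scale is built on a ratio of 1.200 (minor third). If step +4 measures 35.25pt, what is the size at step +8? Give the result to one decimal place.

73.1pt

Moving from step +4 to step +8 is 4 steps up, so multiply by r⁴.
35.25 × 1.200⁴ = 35.25 × 2.07360 ≈ 73.094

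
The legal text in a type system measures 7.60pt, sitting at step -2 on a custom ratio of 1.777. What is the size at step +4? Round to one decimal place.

239.3pt

The gap is 4 − (-2) = 6 steps, so the factor is 1.777^6.
7.60 × 1.777⁶ = 7.60 × 31.48651 ≈ 239.297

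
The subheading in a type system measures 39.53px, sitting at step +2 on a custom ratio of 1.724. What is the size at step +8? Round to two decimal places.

1037.89px

39.53 × 1.724⁶ = 39.53 × 26.25570 ≈ 1037.888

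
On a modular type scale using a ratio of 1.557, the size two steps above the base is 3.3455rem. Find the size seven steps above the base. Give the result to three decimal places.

30.613rem

Moving from step +2 to step +7 is 5 steps up, so multiply by r⁵.
3.3455 × 1.557⁵ = 3.3455 × 9.15046 ≈ 30.613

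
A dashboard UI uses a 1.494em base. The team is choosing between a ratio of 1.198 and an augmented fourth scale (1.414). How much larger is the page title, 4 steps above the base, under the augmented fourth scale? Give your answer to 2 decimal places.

2.90em

At 1.198: 1.494 × 1.198⁴ = 3.0774em
Augmented fourth: 1.494 × 1.414⁴ = 5.9724em
Difference: 5.9724 − 3.0774 = 2.8950em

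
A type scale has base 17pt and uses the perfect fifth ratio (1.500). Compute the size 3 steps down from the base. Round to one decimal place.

5.0pt

Each step on a modular scale multiplies by the ratio, so the size n steps from the base is base × ratioⁿ.
17.0 ÷ 1.500³ = 17.0 ÷ 3.37500 ≈ 5.04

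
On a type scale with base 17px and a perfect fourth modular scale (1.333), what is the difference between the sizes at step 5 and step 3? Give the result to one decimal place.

31.3px

Step 3: 17.0 × 1.333³ = 40.266px
Step 5: 17.0 × 1.333⁵ = 71.548px
Difference: 71.548 − 40.266 = 31.282px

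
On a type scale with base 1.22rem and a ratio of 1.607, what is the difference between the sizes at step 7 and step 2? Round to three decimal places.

Step 2: 1.22 × 1.607² = 3.15059rem
Step 7: 1.22 × 1.607⁷ = 33.76533rem
Difference: 33.76533 − 3.15059 = 30.61474rem

30.615rem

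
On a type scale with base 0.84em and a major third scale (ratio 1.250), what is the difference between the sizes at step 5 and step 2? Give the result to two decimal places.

Step 2: 0.84 × 1.250² = 1.3125em
Step 5: 0.84 × 1.250⁵ = 2.5635em
Difference: 2.5635 − 1.3125 = 1.2510em

1.25em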